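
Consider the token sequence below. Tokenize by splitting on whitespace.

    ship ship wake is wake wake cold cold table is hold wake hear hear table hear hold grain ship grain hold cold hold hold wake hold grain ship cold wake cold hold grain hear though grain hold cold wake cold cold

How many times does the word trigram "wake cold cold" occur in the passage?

2

Scanning the 39 overlapping trigram windows for "wake cold cold":
  position 6–8: wake cold cold
  position 39–41: wake cold cold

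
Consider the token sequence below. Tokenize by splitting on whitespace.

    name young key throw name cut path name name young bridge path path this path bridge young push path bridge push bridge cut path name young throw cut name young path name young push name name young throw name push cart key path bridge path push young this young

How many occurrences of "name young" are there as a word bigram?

6

Scanning the 48 overlapping bigram windows for "name young":
  position 1–2: name young
  position 9–10: name young
  position 25–26: name young
  position 29–30: name young
  position 32–33: name young
  position 36–37: name young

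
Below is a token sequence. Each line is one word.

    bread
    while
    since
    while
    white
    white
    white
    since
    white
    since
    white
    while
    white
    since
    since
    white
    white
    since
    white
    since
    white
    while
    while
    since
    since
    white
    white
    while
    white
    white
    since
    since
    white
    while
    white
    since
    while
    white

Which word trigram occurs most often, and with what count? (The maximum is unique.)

Trigram frequencies (highest first):
  white since white: 4
  white white since: 3
  since white while: 3
  white while white: 3
  since since white: 3
  since while white: 2
  … (13 more, each ≤ 2)

"white since white", 4 times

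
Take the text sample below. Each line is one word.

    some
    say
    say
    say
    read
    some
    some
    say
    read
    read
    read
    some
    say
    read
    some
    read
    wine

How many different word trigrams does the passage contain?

13

17 tokens → 15 trigram windows in total.
Repeated trigrams (each contributes count−1 duplicates):
  say read some: 2
  some say read: 2
2 duplicate windows → 15 − 2 = 13 distinct.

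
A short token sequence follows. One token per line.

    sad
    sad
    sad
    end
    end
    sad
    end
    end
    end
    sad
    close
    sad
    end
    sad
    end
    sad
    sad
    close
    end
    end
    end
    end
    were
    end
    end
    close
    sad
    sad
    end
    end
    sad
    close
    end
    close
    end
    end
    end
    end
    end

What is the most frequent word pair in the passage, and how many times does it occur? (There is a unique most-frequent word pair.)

"end end", 12 times

Bigram frequencies (highest first):
  end end: 12
  sad end: 5
  end sad: 5
  sad sad: 4
  sad close: 3
  close end: 3
  … (4 more, each ≤ 2)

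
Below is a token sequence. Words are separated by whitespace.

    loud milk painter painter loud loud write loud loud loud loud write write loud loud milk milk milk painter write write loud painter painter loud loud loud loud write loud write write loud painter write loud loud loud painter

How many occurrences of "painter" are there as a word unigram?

7

Scanning the 39 tokens for "painter":
  position 3: painter
  position 4: painter
  position 19: painter
  position 23: painter
  position 24: painter
  position 34: painter
  position 39: painter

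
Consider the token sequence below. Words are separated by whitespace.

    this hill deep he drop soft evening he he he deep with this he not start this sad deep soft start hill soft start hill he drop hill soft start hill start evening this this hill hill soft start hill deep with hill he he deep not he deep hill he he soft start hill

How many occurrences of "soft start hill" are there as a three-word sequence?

Scanning the 53 overlapping trigram windows for "soft start hill":
  position 20–22: soft start hill
  position 23–25: soft start hill
  position 29–31: soft start hill
  position 38–40: soft start hill
  position 53–55: soft start hill

5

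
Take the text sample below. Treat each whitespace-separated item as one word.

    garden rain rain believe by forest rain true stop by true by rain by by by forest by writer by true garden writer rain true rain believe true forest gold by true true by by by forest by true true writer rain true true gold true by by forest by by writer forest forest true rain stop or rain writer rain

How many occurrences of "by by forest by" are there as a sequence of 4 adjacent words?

3

Scanning the 58 overlapping 4-gram windows for "by by forest by":
  position 15–18: by by forest by
  position 35–38: by by forest by
  position 47–50: by by forest by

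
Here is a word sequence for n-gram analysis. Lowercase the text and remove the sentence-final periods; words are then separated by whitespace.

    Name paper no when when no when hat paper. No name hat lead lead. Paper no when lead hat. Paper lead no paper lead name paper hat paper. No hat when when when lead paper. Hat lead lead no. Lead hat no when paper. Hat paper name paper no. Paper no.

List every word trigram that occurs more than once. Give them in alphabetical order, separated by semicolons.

hat lead lead; hat paper no; name paper no; paper hat paper; paper no when

Trigram counts meeting the condition (more than once):
  hat lead lead: 2
  hat paper no: 2
  name paper no: 2
  paper hat paper: 2
  paper no when: 2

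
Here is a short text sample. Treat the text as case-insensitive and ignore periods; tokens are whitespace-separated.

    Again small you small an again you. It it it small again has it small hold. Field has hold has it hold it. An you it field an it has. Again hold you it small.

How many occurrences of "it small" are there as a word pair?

3

Scanning the 34 overlapping bigram windows for "it small":
  position 10–11: it small
  position 14–15: it small
  position 34–35: it small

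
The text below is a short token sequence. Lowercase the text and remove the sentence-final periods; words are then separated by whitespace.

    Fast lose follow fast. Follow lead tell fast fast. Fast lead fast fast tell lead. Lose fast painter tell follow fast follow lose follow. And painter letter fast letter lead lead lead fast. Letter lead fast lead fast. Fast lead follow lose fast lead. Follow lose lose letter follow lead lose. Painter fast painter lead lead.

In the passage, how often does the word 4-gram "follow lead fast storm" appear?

Scanning the 53 overlapping 4-gram windows for "follow lead fast storm":
  (none found)

0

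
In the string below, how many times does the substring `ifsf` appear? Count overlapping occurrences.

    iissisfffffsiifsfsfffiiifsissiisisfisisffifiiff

Sliding a length-4 window over the 47 characters (44 positions):
  position 14–17: ifsf

1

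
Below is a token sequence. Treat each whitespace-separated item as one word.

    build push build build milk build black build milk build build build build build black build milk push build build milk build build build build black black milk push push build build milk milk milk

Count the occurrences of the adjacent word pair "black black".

Scanning the 34 overlapping bigram windows for "black black":
  position 26–27: black black

1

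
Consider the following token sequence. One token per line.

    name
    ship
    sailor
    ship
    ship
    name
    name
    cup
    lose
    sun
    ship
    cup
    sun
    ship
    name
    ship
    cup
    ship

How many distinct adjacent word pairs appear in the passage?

18 tokens → 17 bigram windows in total.
Repeated bigrams (each contributes count−1 duplicates):
  name ship: 2
  ship cup: 2
  ship name: 2
  sun ship: 2
4 duplicate windows → 17 − 4 = 13 distinct.

13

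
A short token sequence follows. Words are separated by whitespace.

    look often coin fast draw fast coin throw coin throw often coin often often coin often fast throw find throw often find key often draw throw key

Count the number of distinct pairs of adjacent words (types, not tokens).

27 tokens → 26 bigram windows in total.
Repeated bigrams (each contributes count−1 duplicates):
  often coin: 3
  coin often: 2
  coin throw: 2
  throw often: 2
5 duplicate windows → 26 − 5 = 21 distinct.

21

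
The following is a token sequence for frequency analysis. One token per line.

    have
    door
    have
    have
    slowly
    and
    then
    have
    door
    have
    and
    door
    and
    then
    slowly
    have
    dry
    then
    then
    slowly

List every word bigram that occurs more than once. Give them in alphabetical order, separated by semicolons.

and then; door have; have door; then slowly

Bigram counts meeting the condition (more than once):
  and then: 2
  door have: 2
  have door: 2
  then slowly: 2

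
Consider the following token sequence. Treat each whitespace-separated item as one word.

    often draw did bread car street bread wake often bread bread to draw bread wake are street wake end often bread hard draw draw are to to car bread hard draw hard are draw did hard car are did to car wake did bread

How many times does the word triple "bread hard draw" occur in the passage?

Scanning the 42 overlapping trigram windows for "bread hard draw":
  position 21–23: bread hard draw
  position 29–31: bread hard draw

2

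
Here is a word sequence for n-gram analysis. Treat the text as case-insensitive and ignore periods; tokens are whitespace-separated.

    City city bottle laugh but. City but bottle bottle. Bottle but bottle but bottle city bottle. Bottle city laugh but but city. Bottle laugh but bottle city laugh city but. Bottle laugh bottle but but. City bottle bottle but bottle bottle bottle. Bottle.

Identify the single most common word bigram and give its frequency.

Bigram frequencies (highest first):
  bottle bottle: 7
  but bottle: 6
  city bottle: 4
  bottle but: 4
  bottle laugh: 3
  laugh but: 3
  … (8 more, each ≤ 3)

"bottle bottle", 7 times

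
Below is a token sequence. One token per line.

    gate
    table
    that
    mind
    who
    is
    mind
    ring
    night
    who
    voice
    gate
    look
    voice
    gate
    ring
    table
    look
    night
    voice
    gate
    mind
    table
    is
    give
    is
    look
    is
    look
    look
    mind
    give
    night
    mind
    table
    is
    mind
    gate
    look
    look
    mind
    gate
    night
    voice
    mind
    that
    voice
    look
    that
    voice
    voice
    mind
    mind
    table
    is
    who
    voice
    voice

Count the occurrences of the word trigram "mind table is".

Scanning the 56 overlapping trigram windows for "mind table is":
  position 22–24: mind table is
  position 34–36: mind table is
  position 53–55: mind table is

3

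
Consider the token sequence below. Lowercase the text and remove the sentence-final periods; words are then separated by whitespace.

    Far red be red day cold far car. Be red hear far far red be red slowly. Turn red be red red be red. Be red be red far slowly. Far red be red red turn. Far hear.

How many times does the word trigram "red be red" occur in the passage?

7

Scanning the 36 overlapping trigram windows for "red be red":
  position 2–4: red be red
  position 14–16: red be red
  position 19–21: red be red
  position 22–24: red be red
  position 24–26: red be red
  position 26–28: red be red
  position 32–34: red be red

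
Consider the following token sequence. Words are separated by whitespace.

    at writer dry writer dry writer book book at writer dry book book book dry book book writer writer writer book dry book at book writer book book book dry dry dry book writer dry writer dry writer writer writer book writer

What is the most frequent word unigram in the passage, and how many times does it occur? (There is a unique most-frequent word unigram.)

"book", 15 times

Unigram frequencies (highest first):
  book: 15
  writer: 14
  dry: 10
  at: 3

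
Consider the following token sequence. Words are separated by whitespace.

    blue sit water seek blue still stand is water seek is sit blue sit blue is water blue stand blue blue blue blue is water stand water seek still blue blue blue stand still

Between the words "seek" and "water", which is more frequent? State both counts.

"seek": 3 occurrences
"water": 5 occurrences

"water" (5 vs 3)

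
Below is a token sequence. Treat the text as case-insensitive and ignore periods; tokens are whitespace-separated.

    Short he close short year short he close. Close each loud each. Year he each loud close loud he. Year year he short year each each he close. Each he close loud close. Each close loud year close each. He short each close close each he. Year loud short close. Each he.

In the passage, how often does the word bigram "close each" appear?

6

Scanning the 51 overlapping bigram windows for "close each":
  position 9–10: close each
  position 28–29: close each
  position 33–34: close each
  position 38–39: close each
  position 44–45: close each
  position 50–51: close each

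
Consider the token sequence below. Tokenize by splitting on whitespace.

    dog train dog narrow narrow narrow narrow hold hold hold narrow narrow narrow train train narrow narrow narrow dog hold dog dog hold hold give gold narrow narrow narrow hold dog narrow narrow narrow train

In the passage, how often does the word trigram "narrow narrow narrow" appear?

Scanning the 33 overlapping trigram windows for "narrow narrow narrow":
  position 4–6: narrow narrow narrow
  position 5–7: narrow narrow narrow
  position 11–13: narrow narrow narrow
  position 16–18: narrow narrow narrow
  position 27–29: narrow narrow narrow
  position 32–34: narrow narrow narrow

6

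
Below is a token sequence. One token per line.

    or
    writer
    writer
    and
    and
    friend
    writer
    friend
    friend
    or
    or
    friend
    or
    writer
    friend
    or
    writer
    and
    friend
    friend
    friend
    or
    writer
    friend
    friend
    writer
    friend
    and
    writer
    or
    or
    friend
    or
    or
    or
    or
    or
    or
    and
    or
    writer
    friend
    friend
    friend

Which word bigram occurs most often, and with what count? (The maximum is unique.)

"or or", 7 times

Bigram frequencies (highest first):
  or or: 7
  friend friend: 6
  or writer: 5
  writer friend: 5
  friend or: 5
  writer and: 2
  … (10 more, each ≤ 2)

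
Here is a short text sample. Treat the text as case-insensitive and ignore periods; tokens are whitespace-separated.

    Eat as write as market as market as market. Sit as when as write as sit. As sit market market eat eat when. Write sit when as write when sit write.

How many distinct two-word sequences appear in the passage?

21

31 tokens → 30 bigram windows in total.
Repeated bigrams (each contributes count−1 duplicates):
  as market: 3
  as write: 3
  as sit: 2
  market as: 2
  sit as: 2
  when as: 2
  write as: 2
9 duplicate windows → 30 − 9 = 21 distinct.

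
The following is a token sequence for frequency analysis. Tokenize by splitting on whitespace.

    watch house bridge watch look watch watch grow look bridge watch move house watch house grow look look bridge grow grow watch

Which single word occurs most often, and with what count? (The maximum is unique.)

Unigram frequencies (highest first):
  watch: 7
  look: 4
  grow: 4
  house: 3
  bridge: 3
  move: 1

"watch", 7 times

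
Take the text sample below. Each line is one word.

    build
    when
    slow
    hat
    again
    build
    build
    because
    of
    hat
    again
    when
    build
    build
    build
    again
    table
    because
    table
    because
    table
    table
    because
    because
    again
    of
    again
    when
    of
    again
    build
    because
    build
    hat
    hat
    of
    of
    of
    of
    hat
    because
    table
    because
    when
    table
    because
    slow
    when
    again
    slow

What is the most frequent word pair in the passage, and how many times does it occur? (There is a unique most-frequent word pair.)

"table because", 5 times

Bigram frequencies (highest first):
  table because: 5
  build build: 3
  because table: 3
  of of: 3
  hat again: 2
  again build: 2
  … (27 more, each ≤ 2)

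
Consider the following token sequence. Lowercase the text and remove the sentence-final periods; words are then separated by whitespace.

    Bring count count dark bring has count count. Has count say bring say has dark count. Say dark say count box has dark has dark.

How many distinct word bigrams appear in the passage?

25 tokens → 24 bigram windows in total.
Repeated bigrams (each contributes count−1 duplicates):
  has dark: 3
  count count: 2
  count say: 2
  has count: 2
5 duplicate windows → 24 − 5 = 19 distinct.

19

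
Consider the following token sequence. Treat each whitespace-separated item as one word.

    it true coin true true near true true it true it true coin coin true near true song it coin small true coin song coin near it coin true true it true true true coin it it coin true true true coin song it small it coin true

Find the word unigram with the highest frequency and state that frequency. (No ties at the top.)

Unigram frequencies (highest first):
  true: 19
  coin: 11
  it: 10
  near: 3
  song: 3
  small: 2

"true", 19 times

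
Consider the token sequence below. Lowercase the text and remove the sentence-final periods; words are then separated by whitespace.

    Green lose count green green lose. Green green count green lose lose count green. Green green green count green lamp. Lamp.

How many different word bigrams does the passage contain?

21 tokens → 20 bigram windows in total.
Repeated bigrams (each contributes count−1 duplicates):
  green green: 5
  count green: 4
  green lose: 3
  green count: 2
  lose count: 2
11 duplicate windows → 20 − 11 = 9 distinct.

9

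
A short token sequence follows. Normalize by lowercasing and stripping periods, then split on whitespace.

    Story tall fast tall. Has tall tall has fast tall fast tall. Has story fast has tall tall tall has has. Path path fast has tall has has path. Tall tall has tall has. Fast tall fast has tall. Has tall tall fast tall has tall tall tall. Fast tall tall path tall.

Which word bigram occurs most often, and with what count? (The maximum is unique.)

"tall has", 9 times

Bigram frequencies (highest first):
  tall has: 9
  tall tall: 8
  has tall: 7
  fast tall: 6
  tall fast: 5
  fast has: 3
  … (10 more, each ≤ 2)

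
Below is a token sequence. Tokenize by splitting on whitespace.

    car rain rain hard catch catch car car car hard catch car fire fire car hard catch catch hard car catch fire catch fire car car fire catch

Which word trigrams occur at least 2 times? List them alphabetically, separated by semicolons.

car hard catch; hard catch catch

Trigram counts meeting the condition (at least 2 times):
  car hard catch: 2
  hard catch catch: 2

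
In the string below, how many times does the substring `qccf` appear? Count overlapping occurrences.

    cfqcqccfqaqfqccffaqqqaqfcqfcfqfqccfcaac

3

Sliding a length-4 window over the 39 characters (36 positions):
  position 5–8: qccf
  position 13–16: qccf
  position 32–35: qccf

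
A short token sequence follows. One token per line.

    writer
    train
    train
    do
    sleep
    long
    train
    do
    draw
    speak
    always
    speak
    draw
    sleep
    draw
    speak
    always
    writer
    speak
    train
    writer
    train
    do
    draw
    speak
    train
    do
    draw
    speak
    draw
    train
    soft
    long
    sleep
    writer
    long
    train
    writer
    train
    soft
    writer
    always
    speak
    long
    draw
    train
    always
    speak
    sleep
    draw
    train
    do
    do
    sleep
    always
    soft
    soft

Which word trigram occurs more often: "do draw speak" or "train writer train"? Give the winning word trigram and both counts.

"do draw speak" (3 vs 2)

"do draw speak": 3 occurrences
"train writer train": 2 occurrences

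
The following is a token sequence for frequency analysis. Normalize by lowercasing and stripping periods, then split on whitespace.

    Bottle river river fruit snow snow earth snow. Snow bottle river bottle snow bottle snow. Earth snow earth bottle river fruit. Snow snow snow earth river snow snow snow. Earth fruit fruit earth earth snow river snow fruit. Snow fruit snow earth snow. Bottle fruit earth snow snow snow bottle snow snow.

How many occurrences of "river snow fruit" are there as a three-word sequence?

Scanning the 50 overlapping trigram windows for "river snow fruit":
  position 36–38: river snow fruit

1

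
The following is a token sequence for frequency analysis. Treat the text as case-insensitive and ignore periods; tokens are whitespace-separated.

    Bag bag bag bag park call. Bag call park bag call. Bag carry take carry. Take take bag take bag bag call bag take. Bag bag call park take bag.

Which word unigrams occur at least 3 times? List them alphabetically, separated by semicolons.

Unigram counts meeting the condition (at least 3 times):
  bag: 14
  call: 5
  park: 3
  take: 6

bag; call; park; take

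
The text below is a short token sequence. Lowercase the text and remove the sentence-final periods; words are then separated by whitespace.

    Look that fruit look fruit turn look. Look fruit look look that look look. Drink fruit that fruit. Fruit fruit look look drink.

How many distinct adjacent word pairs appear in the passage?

23 tokens → 22 bigram windows in total.
Repeated bigrams (each contributes count−1 duplicates):
  look look: 4
  fruit look: 3
  fruit fruit: 2
  look drink: 2
  look fruit: 2
  look that: 2
  that fruit: 2
10 duplicate windows → 22 − 10 = 12 distinct.

12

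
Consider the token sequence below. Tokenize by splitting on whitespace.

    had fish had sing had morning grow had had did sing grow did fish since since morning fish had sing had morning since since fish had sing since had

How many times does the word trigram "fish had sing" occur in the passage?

3

Scanning the 27 overlapping trigram windows for "fish had sing":
  position 2–4: fish had sing
  position 18–20: fish had sing
  position 25–27: fish had sing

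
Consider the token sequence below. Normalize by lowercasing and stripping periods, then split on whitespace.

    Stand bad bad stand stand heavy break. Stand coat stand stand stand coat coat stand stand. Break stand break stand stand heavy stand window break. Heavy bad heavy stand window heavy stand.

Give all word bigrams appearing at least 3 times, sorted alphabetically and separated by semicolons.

break stand; heavy stand; stand stand

Bigram counts meeting the condition (at least 3 times):
  break stand: 3
  heavy stand: 3
  stand stand: 5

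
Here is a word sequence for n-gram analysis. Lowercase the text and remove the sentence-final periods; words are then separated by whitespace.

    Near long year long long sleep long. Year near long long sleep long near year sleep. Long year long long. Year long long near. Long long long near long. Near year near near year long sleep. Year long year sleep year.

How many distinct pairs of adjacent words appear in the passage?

41 tokens → 40 bigram windows in total.
Repeated bigrams (each contributes count−1 duplicates):
  long long: 6
  long year: 5
  year long: 5
  long near: 4
  near long: 4
  long sleep: 3
  near year: 3
  sleep long: 3
  … (3 more repeated)
28 duplicate windows → 40 − 28 = 12 distinct.

12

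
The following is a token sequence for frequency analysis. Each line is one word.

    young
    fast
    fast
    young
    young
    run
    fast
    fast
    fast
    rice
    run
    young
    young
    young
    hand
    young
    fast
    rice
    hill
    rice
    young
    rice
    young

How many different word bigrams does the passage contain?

23 tokens → 22 bigram windows in total.
Repeated bigrams (each contributes count−1 duplicates):
  fast fast: 3
  young young: 3
  fast rice: 2
  rice young: 2
  young fast: 2
7 duplicate windows → 22 − 7 = 15 distinct.

15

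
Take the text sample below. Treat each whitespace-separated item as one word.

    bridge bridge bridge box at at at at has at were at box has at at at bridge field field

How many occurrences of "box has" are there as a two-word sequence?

Scanning the 19 overlapping bigram windows for "box has":
  position 13–14: box has

1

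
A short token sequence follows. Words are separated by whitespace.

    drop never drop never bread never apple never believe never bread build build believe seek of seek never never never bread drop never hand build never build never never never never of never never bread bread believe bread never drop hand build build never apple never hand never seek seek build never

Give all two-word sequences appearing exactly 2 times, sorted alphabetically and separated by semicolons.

apple never; bread never; build build; hand build; never apple; never drop; never hand

Bigram counts meeting the condition (exactly 2 times):
  apple never: 2
  bread never: 2
  build build: 2
  hand build: 2
  never apple: 2
  never drop: 2
  never hand: 2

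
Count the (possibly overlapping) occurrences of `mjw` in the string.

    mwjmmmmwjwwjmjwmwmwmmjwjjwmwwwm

2

Sliding a length-3 window over the 31 characters (29 positions):
  position 13–15: mjw
  position 21–23: mjw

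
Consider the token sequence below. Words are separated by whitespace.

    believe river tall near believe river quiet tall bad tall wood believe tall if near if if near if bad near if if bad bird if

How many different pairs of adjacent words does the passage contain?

26 tokens → 25 bigram windows in total.
Repeated bigrams (each contributes count−1 duplicates):
  near if: 3
  believe river: 2
  if bad: 2
  if if: 2
  if near: 2
6 duplicate windows → 25 − 6 = 19 distinct.

19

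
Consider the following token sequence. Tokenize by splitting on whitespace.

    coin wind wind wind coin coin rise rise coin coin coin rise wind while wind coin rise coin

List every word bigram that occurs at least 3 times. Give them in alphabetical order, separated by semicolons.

coin coin; coin rise

Bigram counts meeting the condition (at least 3 times):
  coin coin: 3
  coin rise: 3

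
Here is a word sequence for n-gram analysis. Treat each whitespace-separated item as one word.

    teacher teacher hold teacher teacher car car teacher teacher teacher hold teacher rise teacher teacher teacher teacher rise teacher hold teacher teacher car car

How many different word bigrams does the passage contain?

24 tokens → 23 bigram windows in total.
Repeated bigrams (each contributes count−1 duplicates):
  teacher teacher: 8
  hold teacher: 3
  teacher hold: 3
  car car: 2
  rise teacher: 2
  teacher car: 2
  teacher rise: 2
15 duplicate windows → 23 − 15 = 8 distinct.

8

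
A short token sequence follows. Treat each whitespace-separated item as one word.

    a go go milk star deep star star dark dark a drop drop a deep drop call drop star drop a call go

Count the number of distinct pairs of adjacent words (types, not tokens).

23 tokens → 22 bigram windows in total.
Repeated bigrams (each contributes count−1 duplicates):
  drop a: 2
1 duplicate windows → 22 − 1 = 21 distinct.

21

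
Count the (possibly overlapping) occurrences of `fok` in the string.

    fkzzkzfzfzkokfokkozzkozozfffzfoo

1

Sliding a length-3 window over the 32 characters (30 positions):
  position 14–16: fok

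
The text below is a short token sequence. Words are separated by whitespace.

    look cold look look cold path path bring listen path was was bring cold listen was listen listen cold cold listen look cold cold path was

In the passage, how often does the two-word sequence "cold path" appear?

Scanning the 25 overlapping bigram windows for "cold path":
  position 5–6: cold path
  position 24–25: cold path

2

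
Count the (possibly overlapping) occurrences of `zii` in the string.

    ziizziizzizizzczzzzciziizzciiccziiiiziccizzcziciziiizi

Sliding a length-3 window over the 54 characters (52 positions):
  position 1–3: zii
  position 5–7: zii
  position 22–24: zii
  position 32–34: zii
  position 49–51: zii

5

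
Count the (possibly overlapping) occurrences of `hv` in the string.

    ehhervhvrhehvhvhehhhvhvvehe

5

Sliding a length-2 window over the 27 characters (26 positions):
  position 7–8: hv
  position 12–13: hv
  position 14–15: hv
  position 20–21: hv
  position 22–23: hv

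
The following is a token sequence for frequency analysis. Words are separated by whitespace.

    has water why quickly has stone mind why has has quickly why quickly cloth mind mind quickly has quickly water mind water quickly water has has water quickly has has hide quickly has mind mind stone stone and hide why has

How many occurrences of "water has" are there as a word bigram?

1

Scanning the 40 overlapping bigram windows for "water has":
  position 24–25: water has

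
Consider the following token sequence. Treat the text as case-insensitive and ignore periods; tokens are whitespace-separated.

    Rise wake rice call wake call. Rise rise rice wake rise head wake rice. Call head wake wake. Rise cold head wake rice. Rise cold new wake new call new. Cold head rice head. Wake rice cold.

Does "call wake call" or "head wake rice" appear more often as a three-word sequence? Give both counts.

"head wake rice" (3 vs 1)

"call wake call": 1 occurrence
"head wake rice": 3 occurrences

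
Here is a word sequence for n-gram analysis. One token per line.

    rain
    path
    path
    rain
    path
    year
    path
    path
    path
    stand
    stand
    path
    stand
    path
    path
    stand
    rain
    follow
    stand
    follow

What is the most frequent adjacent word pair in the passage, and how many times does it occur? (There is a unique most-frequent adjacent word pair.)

Bigram frequencies (highest first):
  path path: 4
  path stand: 3
  rain path: 2
  stand path: 2
  path rain: 1
  path year: 1
  … (6 more, each ≤ 1)

"path path", 4 times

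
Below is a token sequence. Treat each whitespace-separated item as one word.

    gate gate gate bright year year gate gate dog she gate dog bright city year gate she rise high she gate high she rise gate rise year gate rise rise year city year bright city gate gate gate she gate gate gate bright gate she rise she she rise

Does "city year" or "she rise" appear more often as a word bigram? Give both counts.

"city year": 2 occurrences
"she rise": 4 occurrences

"she rise" (4 vs 2)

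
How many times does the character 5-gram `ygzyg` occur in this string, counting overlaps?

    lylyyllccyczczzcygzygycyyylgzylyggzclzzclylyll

Sliding a length-5 window over the 46 characters (42 positions):
  position 17–21: ygzyg

1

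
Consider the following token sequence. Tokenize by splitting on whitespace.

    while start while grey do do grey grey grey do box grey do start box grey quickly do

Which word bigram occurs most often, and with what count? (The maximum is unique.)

Bigram frequencies (highest first):
  grey do: 3
  grey grey: 2
  box grey: 2
  while start: 1
  start while: 1
  while grey: 1
  … (7 more, each ≤ 1)

"grey do", 3 times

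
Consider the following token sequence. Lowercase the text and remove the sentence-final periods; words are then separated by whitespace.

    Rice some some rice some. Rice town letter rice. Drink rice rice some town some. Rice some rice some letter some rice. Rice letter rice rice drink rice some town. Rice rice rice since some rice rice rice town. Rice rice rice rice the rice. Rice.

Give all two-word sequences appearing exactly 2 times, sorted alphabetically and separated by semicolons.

Bigram counts meeting the condition (exactly 2 times):
  drink rice: 2
  letter rice: 2
  rice drink: 2
  rice town: 2
  some town: 2
  town rice: 2

drink rice; letter rice; rice drink; rice town; some town; town rice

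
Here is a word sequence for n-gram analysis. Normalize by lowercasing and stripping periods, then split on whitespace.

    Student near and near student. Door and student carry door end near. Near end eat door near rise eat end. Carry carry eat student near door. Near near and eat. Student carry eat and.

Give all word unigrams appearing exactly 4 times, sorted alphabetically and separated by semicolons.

and; carry; door

Unigram counts meeting the condition (exactly 4 times):
  and: 4
  carry: 4
  door: 4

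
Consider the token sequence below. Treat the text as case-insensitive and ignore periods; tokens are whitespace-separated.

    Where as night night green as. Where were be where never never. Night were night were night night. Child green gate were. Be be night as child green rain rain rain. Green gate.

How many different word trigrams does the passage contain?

33 tokens → 31 trigram windows in total.
Repeated trigrams (each contributes count−1 duplicates):
  night were night: 2
1 duplicate windows → 31 − 1 = 30 distinct.

30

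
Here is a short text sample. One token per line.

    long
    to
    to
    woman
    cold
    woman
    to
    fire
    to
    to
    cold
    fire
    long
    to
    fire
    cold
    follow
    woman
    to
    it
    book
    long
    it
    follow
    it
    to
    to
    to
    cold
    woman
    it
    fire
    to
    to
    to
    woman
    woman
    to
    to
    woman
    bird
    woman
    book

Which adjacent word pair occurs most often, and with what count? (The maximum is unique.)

Bigram frequencies (highest first):
  to to: 7
  to woman: 3
  woman to: 3
  long to: 2
  cold woman: 2
  to fire: 2
  … (21 more, each ≤ 2)

"to to", 7 times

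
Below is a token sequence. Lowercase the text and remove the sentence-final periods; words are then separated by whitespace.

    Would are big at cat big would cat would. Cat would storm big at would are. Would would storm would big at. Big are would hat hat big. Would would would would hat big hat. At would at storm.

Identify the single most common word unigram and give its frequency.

Unigram frequencies (highest first):
  would: 14
  big: 7
  at: 5
  hat: 4
  are: 3
  cat: 3
  … (1 more, each ≤ 3)

"would", 14 times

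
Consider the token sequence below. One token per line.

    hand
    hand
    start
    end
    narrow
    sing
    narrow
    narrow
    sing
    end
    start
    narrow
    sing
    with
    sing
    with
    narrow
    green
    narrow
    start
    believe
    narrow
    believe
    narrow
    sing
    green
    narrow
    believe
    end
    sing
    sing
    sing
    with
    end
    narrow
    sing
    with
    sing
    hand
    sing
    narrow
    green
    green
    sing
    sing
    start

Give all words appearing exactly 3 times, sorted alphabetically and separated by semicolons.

believe; hand

Unigram counts meeting the condition (exactly 3 times):
  believe: 3
  hand: 3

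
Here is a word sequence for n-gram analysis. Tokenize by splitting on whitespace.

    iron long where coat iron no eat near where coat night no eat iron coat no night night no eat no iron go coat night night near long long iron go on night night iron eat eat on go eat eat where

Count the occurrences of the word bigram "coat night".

2

Scanning the 41 overlapping bigram windows for "coat night":
  position 10–11: coat night
  position 24–25: coat night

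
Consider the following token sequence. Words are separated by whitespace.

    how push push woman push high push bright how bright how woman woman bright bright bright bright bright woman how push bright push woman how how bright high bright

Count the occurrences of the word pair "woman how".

2

Scanning the 28 overlapping bigram windows for "woman how":
  position 19–20: woman how
  position 24–25: woman how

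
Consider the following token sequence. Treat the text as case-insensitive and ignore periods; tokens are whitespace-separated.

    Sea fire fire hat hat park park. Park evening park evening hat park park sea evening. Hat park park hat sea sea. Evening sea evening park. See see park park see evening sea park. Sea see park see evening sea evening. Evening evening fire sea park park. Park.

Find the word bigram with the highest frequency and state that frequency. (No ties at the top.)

"park park", 7 times

Bigram frequencies (highest first):
  park park: 7
  sea evening: 4
  hat park: 3
  evening sea: 3
  park see: 3
  park evening: 2
  … (18 more, each ≤ 2)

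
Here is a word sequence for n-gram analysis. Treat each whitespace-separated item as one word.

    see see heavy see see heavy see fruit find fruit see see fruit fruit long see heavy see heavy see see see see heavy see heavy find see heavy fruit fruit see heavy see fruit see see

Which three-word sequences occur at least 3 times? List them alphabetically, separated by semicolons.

Trigram counts meeting the condition (at least 3 times):
  see heavy see: 6
  see see heavy: 3

see heavy see; see see heavy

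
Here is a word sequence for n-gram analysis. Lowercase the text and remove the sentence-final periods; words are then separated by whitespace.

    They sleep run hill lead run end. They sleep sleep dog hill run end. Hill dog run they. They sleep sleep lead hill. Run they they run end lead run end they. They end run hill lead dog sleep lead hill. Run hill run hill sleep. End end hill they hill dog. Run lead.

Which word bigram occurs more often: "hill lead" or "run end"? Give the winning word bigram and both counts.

"hill lead": 2 occurrences
"run end": 4 occurrences

"run end" (4 vs 2)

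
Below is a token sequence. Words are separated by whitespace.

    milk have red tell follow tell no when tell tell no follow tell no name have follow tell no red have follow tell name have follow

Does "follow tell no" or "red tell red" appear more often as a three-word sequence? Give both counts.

"follow tell no" (3 vs 0)

"follow tell no": 3 occurrences
"red tell red": 0 occurrences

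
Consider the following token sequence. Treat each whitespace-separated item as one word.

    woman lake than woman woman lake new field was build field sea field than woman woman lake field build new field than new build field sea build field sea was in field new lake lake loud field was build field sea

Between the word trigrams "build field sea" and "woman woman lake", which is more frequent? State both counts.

"build field sea" (4 vs 2)

"build field sea": 4 occurrences
"woman woman lake": 2 occurrences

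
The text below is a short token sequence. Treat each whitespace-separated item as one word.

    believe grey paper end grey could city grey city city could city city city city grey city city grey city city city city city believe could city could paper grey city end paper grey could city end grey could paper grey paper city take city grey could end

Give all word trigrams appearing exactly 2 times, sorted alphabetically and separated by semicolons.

city city grey; could paper grey; end grey could; grey could city

Trigram counts meeting the condition (exactly 2 times):
  city city grey: 2
  could paper grey: 2
  end grey could: 2
  grey could city: 2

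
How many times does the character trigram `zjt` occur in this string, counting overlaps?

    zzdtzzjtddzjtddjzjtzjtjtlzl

4

Sliding a length-3 window over the 27 characters (25 positions):
  position 6–8: zjt
  position 11–13: zjt
  position 17–19: zjt
  position 20–22: zjt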